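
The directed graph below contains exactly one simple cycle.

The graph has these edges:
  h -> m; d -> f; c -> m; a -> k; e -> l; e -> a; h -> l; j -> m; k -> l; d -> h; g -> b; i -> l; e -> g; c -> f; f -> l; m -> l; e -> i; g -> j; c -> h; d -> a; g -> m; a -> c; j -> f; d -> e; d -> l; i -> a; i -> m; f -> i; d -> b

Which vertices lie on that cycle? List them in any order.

a, c, f, i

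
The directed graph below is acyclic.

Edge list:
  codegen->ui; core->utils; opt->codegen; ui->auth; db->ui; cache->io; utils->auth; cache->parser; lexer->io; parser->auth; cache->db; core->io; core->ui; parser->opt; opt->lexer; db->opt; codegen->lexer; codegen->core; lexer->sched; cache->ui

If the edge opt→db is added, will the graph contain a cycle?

Yes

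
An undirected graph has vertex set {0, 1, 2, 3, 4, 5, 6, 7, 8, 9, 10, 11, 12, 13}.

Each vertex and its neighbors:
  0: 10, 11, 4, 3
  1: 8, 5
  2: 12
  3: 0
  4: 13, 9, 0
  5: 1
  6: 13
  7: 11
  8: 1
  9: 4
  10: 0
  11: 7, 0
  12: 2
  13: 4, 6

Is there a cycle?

DFS, tracking each vertex's parent; an edge to a visited non-parent vertex closes a cycle.
Start from 10:
visit 10 (parent –)
  visit 0 (parent 10)
    0–10: parent, skip
    visit 11 (parent 0)
      visit 7 (parent 11)
        7–11: parent, skip
      11–0: parent, skip
    visit 4 (parent 0)
      visit 13 (parent 4)
        13–4: parent, skip
        visit 6 (parent 13)
          6–13: parent, skip
      visit 9 (parent 4)
        9–4: parent, skip
      4–0: parent, skip
    visit 3 (parent 0)
      3–0: parent, skip
visit 1 (parent –)
  visit 8 (parent 1)
    8–1: parent, skip
  visit 5 (parent 1)
    5–1: parent, skip
visit 2 (parent –)
  visit 12 (parent 2)
    12–2: parent, skip
No non-parent visited neighbor found — the graph is a forest.

No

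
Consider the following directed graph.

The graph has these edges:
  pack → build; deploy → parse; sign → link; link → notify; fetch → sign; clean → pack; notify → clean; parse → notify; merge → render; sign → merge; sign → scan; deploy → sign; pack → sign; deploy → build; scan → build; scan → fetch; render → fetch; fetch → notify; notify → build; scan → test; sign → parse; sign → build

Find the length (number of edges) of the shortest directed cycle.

3

For each vertex v, BFS finds the shortest path from v back to v.
The shortest such closed walk is sign → scan → fetch → sign, length 3.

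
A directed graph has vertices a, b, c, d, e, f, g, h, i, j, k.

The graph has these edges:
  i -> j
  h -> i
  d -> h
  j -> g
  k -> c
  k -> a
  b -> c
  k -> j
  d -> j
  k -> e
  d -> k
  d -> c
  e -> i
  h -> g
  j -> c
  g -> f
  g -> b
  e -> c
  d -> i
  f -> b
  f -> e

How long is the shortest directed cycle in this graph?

For each vertex v, BFS finds the shortest path from v back to v.
The shortest such closed walk is g → f → e → i → j → g, length 5.

5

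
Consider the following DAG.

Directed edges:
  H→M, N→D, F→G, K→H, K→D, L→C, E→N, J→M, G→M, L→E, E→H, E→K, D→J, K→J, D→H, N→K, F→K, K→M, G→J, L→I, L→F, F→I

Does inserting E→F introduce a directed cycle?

No

Adding E→F creates a cycle iff F can already reach E.
Explore from F: no path reaches E. The graph stays acyclic.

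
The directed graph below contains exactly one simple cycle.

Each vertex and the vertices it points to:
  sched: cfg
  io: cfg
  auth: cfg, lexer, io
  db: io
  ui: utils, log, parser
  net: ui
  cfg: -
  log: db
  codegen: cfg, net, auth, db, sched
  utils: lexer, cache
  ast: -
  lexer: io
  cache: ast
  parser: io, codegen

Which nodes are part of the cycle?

DFS with gray/black marking from ui:
ui gray
  utils gray
    lexer gray
      io gray
        cfg gray
        cfg black
      io black
    lexer black
    cache gray
      ast gray
      ast black
    cache black
  utils black
  log gray
    db gray
      db→io: io black — skip
    db black
  log black
  parser gray
    parser→io: io black — skip
    codegen gray
      codegen→cfg: cfg black — skip
      net gray
        net→ui: ui is gray → back edge
Back edge closes the cycle ui → parser → codegen → net → ui; its vertices are {ui, net, parser, codegen}.

ui, net, parser, codegen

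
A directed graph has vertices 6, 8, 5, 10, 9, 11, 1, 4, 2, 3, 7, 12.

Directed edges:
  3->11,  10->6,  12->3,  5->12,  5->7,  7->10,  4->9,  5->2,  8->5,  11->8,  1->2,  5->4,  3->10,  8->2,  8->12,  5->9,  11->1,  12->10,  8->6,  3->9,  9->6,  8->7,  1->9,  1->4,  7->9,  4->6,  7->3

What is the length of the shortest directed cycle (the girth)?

4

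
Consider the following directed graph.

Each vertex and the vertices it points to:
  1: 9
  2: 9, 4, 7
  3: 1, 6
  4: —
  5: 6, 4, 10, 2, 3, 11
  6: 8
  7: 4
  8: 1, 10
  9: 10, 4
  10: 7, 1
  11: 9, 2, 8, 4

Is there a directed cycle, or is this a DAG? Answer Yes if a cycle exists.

DFS with white/gray/black marking, starting from 5:
5 gray
  6 gray
    8 gray
      1 gray
        9 gray
          10 gray
            7 gray
              4 gray
              4 black
            7 black
            10→1: 1 is gray → back edge
Back edge found, so a cycle exists: 1 → 9 → 10 → 1.

Yes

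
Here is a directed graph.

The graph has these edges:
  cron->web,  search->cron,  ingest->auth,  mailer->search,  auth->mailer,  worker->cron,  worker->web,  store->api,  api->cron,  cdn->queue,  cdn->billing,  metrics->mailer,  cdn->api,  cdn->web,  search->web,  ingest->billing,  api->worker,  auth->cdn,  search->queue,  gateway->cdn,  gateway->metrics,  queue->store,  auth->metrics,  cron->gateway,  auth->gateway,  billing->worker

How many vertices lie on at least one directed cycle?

A vertex is on a directed cycle iff it belongs to a strongly connected component of size ≥ 2 (or has a self-loop).
The vertices on cycles are {api, cdn, cron, queue, store, mailer, search, worker, billing, gateway, metrics} — 11 in total.

11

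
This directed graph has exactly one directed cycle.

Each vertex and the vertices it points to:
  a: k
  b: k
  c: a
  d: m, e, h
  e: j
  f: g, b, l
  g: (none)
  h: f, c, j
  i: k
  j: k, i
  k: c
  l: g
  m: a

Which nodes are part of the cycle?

a, c, k

DFS with gray/black marking from a:
a gray
  k gray
    c gray
      c→a: a is gray → back edge
Back edge closes the cycle a → k → c → a; its vertices are {a, c, k}.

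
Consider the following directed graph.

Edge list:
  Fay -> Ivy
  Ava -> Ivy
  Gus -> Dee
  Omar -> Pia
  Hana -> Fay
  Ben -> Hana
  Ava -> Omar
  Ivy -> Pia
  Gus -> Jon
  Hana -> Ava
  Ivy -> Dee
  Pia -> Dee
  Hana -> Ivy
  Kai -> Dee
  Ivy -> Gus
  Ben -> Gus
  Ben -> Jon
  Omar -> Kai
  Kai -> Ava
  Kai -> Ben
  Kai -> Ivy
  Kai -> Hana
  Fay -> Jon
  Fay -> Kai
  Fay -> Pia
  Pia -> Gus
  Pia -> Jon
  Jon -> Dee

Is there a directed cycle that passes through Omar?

Omar is on a cycle iff Omar can reach itself via ≥1 edge.
Omar → Kai → Ava → Omar — yes.

Yes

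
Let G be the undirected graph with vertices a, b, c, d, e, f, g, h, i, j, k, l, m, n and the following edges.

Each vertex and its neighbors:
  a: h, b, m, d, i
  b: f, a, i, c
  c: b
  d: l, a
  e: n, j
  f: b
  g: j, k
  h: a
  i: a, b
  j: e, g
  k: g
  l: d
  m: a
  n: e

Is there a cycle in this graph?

Yes

DFS, tracking each vertex's parent; an edge to a visited non-parent vertex closes a cycle.
Start from k:
visit k (parent –)
  visit g (parent k)
    visit j (parent g)
      visit e (parent j)
        visit n (parent e)
          n–e: parent, skip
        e–j: parent, skip
      j–g: parent, skip
    g–k: parent, skip
visit a (parent –)
  visit h (parent a)
    h–a: parent, skip
  visit b (parent a)
    visit f (parent b)
      f–b: parent, skip
    b–a: parent, skip
    visit i (parent b)
      i–a: a visited and ≠ parent → cycle
Cycle: a – b – i – a.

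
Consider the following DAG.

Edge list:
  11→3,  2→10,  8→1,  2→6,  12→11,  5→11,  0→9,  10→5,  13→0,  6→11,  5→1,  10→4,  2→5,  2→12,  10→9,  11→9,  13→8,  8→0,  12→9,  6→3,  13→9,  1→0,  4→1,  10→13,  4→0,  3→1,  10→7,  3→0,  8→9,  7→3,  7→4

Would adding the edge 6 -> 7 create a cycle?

Adding 6→7 creates a cycle iff 7 can already reach 6.
Explore from 7: no path reaches 6. The graph stays acyclic.

No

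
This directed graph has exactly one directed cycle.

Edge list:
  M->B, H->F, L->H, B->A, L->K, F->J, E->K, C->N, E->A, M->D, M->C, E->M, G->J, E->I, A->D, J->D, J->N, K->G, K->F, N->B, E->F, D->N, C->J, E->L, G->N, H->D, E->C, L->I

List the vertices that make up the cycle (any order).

A, B, D, N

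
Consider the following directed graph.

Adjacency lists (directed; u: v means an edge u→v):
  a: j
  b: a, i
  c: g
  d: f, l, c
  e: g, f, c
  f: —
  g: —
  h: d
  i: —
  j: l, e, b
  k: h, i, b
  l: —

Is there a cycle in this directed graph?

Yes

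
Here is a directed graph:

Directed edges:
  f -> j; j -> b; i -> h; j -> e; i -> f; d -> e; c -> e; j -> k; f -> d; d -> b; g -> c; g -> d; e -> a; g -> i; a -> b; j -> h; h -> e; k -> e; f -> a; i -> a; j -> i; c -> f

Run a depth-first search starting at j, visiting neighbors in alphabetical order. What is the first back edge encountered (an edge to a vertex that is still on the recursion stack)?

f→j

DFS from j (visiting neighbors in alphabetical order); mark gray on enter, black on exit:
j gray
  b gray
  b black
  e gray
    a gray
      a→b: b black — skip
    a black
  e black
  h gray
    h→e: e black — skip
  h black
  i gray
    i→a: a black — skip
    f gray
      f→a: a black — skip
      d gray
        d→b: b black — skip
        d→e: e black — skip
      d black
      f→j: j is gray → back edge
First back edge: f → j.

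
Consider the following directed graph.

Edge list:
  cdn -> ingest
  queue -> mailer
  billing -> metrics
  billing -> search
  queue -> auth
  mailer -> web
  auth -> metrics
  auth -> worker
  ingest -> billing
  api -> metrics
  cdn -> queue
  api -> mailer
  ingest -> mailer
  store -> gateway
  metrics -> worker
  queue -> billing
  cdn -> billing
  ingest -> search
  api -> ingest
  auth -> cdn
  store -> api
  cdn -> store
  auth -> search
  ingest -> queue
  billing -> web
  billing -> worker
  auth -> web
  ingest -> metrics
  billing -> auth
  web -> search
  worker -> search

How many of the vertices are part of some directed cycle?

A vertex is on a directed cycle iff it belongs to a strongly connected component of size ≥ 2 (or has a self-loop).
The vertices on cycles are {api, cdn, auth, queue, store, ingest, billing} — 7 in total.

7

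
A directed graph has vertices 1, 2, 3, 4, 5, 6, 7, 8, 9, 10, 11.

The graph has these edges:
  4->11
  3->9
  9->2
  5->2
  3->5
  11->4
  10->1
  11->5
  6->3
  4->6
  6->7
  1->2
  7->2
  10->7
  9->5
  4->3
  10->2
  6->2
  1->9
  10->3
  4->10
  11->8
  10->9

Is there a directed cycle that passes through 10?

No

10 lies on a cycle iff there is a path from 10 back to itself.
Exploring from 10, it never reaches itself; equivalently, its strongly connected component is a singleton.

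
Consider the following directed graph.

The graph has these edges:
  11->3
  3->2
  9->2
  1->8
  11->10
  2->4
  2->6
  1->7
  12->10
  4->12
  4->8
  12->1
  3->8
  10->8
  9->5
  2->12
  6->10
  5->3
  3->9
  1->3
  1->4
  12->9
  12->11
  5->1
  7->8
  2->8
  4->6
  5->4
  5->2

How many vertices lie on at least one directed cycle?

8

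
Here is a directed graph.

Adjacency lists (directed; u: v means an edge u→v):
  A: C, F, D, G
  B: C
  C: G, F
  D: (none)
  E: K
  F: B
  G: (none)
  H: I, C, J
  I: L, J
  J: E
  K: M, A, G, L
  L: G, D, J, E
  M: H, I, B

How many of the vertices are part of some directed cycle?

10

A vertex is on a directed cycle iff it belongs to a strongly connected component of size ≥ 2 (or has a self-loop).
The vertices on cycles are {B, C, E, F, H, I, J, K, L, M} — 10 in total.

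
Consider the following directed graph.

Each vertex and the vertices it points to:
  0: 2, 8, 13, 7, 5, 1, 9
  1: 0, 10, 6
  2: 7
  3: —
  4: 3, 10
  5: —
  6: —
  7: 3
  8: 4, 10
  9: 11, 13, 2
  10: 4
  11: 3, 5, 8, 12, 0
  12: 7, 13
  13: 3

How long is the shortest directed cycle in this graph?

2

For each vertex v, BFS finds the shortest path from v back to v.
The shortest such closed walk is 0 → 1 → 0, length 2.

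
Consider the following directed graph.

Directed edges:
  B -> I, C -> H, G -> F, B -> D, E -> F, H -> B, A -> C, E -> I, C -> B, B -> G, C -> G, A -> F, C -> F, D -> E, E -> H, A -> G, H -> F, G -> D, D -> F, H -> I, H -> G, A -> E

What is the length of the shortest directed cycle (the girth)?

4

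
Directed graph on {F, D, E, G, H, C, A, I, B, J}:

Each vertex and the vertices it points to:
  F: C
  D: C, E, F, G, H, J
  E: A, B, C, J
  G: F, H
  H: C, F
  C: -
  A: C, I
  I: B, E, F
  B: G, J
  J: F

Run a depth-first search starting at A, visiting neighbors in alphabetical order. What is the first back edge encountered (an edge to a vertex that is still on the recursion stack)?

E→A

DFS from A (visiting neighbors in alphabetical order); mark gray on enter, black on exit:
A gray
  C gray
  C black
  I gray
    B gray
      G gray
        F gray
          F→C: C black — skip
        F black
        H gray
          H→C: C black — skip
          H→F: F black — skip
        H black
      G black
      J gray
        J→F: F black — skip
      J black
    B black
    E gray
      E→A: A is gray → back edge
First back edge: E → A.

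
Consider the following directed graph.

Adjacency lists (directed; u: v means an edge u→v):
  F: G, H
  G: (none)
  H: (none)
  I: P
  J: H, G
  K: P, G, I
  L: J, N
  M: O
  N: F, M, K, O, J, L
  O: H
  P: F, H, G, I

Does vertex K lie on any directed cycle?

No

K lies on a cycle iff there is a path from K back to itself.
Exploring from K, it never reaches itself; equivalently, its strongly connected component is a singleton.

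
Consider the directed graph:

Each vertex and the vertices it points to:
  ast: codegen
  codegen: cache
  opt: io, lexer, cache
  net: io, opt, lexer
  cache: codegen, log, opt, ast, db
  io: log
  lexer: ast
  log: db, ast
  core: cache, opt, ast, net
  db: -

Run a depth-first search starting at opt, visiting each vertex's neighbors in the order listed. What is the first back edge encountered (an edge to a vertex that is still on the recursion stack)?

DFS from opt (visiting each vertex's neighbors in the order listed); mark gray on enter, black on exit:
opt gray
  io gray
    log gray
      db gray
      db black
      ast gray
        codegen gray
          cache gray
            cache→codegen: codegen is gray → back edge
First back edge: cache → codegen.

cache→codegen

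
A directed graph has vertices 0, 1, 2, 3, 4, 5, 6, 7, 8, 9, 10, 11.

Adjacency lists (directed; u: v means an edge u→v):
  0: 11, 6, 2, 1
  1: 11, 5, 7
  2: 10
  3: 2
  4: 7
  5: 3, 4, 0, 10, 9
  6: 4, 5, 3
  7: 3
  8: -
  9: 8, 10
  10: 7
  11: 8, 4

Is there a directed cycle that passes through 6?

6 is on a cycle iff 6 can reach itself via ≥1 edge.
6 → 5 → 0 → 6 — yes.

Yes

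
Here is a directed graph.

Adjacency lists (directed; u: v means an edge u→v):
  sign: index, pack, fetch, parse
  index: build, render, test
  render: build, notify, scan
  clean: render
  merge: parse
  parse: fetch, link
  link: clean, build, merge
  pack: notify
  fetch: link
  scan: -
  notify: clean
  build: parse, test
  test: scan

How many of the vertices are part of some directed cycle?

8

A vertex is on a directed cycle iff it belongs to a strongly connected component of size ≥ 2 (or has a self-loop).
The vertices on cycles are {link, build, clean, fetch, merge, parse, notify, render} — 8 in total.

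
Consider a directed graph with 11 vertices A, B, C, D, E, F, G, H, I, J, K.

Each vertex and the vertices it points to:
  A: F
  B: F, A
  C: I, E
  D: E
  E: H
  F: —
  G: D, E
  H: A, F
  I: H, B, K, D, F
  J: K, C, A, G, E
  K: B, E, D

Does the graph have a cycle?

DFS with white/gray/black marking, starting from I:
I gray
  H gray
    A gray
      F gray
      F black
    A black
    H→F: F black — skip
  H black
  B gray
    B→F: F black — skip
    B→A: A black — skip
  B black
  K gray
    K→B: B black — skip
    E gray
      E→H: H black — skip
    E black
    D gray
      D→E: E black — skip
    D black
  K black
  I→D: D black — skip
  I→F: F black — skip
I black
C gray
  C→I: I black — skip
  C→E: E black — skip
C black
G gray
  G→D: D black — skip
  G→E: E black — skip
G black
J gray
  J→K: K black — skip
  J→C: C black — skip
  J→A: A black — skip
  J→G: G black — skip
  J→E: E black — skip
J black
Every edge goes to a white or black vertex — no back edge, so the graph is acyclic.

No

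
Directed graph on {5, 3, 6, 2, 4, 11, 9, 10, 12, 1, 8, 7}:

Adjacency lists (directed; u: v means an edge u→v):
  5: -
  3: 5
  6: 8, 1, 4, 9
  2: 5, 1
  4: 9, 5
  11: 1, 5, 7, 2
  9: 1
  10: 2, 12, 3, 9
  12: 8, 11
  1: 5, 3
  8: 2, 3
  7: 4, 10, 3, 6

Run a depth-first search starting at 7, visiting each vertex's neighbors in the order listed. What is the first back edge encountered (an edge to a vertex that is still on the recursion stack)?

11->7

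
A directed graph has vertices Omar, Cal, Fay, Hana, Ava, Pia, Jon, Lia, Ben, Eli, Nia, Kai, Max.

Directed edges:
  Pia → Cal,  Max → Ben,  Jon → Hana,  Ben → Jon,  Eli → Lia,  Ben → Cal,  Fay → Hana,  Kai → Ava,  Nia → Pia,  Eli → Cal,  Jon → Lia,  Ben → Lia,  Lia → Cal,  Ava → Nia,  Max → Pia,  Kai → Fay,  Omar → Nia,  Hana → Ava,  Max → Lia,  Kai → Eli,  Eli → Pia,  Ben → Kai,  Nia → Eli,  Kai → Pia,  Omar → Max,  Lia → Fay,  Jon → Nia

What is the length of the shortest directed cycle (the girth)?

For each vertex v, BFS finds the shortest path from v back to v.
The shortest such closed walk is Ava → Nia → Eli → Lia → Fay → Hana → Ava, length 6.

6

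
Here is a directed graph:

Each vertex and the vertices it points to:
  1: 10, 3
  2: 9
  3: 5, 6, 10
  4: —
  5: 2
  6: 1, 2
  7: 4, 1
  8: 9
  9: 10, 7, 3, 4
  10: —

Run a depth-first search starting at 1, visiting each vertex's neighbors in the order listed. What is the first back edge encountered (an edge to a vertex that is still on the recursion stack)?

DFS from 1 (visiting each vertex's neighbors in the order listed); mark gray on enter, black on exit:
1 gray
  10 gray
  10 black
  3 gray
    5 gray
      2 gray
        9 gray
          9→10: 10 black — skip
          7 gray
            4 gray
            4 black
            7→1: 1 is gray → back edge
First back edge: 7 → 1.

7→1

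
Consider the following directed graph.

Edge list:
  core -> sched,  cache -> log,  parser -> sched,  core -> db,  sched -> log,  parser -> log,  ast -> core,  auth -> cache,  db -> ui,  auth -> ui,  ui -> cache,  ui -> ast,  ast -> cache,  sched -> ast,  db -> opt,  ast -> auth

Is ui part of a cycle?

Yes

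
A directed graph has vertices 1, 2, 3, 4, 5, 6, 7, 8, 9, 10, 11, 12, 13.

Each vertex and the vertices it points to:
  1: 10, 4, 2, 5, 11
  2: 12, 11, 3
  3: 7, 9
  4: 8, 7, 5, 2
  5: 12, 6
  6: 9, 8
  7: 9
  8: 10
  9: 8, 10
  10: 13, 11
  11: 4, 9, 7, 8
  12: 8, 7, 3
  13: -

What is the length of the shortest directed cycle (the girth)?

3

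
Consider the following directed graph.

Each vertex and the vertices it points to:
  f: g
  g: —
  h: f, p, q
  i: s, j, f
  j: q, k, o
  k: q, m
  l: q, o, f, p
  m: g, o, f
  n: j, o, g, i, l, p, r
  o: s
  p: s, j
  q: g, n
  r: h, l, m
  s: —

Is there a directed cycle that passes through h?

h is on a cycle iff h can reach itself via ≥1 edge.
h → q → n → r → h — yes.

Yes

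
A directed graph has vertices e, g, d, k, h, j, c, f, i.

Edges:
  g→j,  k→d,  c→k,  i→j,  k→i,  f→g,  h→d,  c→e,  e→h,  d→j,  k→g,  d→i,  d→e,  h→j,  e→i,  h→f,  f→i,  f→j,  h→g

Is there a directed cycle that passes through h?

h is on a cycle iff h can reach itself via ≥1 edge.
h → d → e → h — yes.

Yes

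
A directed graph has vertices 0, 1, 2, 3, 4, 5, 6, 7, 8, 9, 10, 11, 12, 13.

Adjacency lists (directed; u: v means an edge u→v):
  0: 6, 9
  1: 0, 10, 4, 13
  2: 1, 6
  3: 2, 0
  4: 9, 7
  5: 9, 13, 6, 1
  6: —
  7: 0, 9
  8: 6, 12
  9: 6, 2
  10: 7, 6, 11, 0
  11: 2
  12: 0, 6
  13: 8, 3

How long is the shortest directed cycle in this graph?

4

For each vertex v, BFS finds the shortest path from v back to v.
The shortest such closed walk is 13 → 3 → 2 → 1 → 13, length 4.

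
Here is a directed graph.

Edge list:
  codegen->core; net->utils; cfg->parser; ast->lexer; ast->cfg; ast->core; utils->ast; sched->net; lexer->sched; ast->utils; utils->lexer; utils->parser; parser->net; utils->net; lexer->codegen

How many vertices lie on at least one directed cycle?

7

A vertex is on a directed cycle iff it belongs to a strongly connected component of size ≥ 2 (or has a self-loop).
The vertices on cycles are {ast, cfg, net, lexer, sched, utils, parser} — 7 in total.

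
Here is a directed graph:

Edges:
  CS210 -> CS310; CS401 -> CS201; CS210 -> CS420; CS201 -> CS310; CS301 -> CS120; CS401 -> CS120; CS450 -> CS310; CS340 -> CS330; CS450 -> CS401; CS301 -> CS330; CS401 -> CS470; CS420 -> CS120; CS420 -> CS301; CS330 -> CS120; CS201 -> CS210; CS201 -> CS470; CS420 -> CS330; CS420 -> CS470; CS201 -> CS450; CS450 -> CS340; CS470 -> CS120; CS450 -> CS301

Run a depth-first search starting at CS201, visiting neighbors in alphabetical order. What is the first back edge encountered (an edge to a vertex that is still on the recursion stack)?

CS401->CS201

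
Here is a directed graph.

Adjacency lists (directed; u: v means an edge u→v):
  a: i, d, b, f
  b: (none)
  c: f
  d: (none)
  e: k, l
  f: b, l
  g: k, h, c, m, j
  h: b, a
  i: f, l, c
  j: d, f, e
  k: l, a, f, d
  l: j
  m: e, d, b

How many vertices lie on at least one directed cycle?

8

A vertex is on a directed cycle iff it belongs to a strongly connected component of size ≥ 2 (or has a self-loop).
The vertices on cycles are {a, c, e, f, i, j, k, l} — 8 in total.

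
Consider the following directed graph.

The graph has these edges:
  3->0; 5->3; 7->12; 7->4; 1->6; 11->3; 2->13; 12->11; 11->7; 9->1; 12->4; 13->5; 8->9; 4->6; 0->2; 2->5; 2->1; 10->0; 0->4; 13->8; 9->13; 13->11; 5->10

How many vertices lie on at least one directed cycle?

A vertex is on a directed cycle iff it belongs to a strongly connected component of size ≥ 2 (or has a self-loop).
The vertices on cycles are {0, 2, 3, 5, 7, 8, 9, 10, 11, 12, 13} — 11 in total.

11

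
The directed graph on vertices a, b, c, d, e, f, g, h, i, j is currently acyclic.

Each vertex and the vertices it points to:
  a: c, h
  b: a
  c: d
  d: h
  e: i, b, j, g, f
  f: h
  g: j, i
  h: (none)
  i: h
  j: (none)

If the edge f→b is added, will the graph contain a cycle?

Adding f→b creates a cycle iff b can already reach f.
Explore from b: no path reaches f. The graph stays acyclic.

No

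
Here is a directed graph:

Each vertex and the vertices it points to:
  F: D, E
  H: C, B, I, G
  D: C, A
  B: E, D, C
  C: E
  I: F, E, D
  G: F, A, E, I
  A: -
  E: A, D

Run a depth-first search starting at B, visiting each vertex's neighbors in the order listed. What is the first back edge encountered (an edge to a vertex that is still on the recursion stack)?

C→E

DFS from B (visiting each vertex's neighbors in the order listed); mark gray on enter, black on exit:
B gray
  E gray
    A gray
    A black
    D gray
      C gray
        C→E: E is gray → back edge
First back edge: C → E.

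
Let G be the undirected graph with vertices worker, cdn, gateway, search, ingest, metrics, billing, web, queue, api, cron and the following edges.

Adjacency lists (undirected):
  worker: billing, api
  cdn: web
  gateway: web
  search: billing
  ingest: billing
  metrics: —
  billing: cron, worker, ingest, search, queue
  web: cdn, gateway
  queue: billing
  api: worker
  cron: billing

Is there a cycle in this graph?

No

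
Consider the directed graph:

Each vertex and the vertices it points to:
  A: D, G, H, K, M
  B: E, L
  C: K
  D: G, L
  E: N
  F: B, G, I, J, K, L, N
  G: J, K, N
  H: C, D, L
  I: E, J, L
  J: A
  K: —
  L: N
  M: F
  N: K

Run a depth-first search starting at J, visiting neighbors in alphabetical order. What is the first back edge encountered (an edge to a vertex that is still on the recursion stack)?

G→J

DFS from J (visiting neighbors in alphabetical order); mark gray on enter, black on exit:
J gray
  A gray
    D gray
      G gray
        G→J: J is gray → back edge
First back edge: G → J.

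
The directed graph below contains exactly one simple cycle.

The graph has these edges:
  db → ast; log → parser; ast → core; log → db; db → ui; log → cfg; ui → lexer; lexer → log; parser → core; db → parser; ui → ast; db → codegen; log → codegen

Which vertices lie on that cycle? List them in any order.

db, ui, log, lexer

DFS with gray/black marking from log:
log gray
  codegen gray
  codegen black
  parser gray
    core gray
    core black
  parser black
  db gray
    db→codegen: codegen black — skip
    db→parser: parser black — skip
    ast gray
      ast→core: core black — skip
    ast black
    ui gray
      ui→ast: ast black — skip
      lexer gray
        lexer→log: log is gray → back edge
Back edge closes the cycle log → db → ui → lexer → log; its vertices are {db, ui, log, lexer}.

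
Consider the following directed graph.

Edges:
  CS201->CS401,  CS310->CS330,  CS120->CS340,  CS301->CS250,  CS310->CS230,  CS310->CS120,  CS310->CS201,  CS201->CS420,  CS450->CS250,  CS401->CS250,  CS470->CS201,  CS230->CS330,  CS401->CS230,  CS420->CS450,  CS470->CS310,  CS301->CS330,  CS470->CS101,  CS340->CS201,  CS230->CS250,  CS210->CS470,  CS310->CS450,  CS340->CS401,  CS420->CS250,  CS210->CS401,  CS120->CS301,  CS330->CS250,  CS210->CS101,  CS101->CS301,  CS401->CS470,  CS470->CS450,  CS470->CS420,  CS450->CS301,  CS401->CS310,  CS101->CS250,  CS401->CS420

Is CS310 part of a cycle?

Yes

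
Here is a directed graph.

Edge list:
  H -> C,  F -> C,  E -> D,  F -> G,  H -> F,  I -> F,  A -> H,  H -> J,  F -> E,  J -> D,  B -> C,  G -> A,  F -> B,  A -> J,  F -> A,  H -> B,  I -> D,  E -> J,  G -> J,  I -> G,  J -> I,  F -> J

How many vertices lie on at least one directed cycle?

A vertex is on a directed cycle iff it belongs to a strongly connected component of size ≥ 2 (or has a self-loop).
The vertices on cycles are {A, E, F, G, H, I, J} — 7 in total.

7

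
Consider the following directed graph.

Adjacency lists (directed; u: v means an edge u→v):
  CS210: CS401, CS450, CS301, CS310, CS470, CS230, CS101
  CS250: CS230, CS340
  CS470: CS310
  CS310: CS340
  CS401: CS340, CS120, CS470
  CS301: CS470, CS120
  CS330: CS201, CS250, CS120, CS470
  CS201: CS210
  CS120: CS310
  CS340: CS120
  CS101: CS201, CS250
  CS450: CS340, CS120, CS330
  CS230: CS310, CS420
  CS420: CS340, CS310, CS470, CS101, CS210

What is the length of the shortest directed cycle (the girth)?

3

For each vertex v, BFS finds the shortest path from v back to v.
The shortest such closed walk is CS420 → CS210 → CS230 → CS420, length 3.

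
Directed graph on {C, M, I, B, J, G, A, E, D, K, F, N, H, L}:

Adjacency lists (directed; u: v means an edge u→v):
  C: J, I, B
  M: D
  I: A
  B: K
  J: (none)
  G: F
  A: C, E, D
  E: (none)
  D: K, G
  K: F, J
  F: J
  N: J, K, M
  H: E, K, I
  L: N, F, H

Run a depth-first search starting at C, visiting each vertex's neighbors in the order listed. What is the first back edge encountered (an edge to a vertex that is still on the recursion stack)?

A->C

DFS from C (visiting each vertex's neighbors in the order listed); mark gray on enter, black on exit:
C gray
  J gray
  J black
  I gray
    A gray
      A→C: C is gray → back edge
First back edge: A → C.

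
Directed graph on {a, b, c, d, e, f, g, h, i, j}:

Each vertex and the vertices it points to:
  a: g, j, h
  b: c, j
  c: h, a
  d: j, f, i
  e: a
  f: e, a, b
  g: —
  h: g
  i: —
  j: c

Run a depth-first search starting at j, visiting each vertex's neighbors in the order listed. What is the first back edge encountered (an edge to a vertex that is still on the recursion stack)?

a->j

DFS from j (visiting each vertex's neighbors in the order listed); mark gray on enter, black on exit:
j gray
  c gray
    h gray
      g gray
      g black
    h black
    a gray
      a→g: g black — skip
      a→j: j is gray → back edge
First back edge: a → j.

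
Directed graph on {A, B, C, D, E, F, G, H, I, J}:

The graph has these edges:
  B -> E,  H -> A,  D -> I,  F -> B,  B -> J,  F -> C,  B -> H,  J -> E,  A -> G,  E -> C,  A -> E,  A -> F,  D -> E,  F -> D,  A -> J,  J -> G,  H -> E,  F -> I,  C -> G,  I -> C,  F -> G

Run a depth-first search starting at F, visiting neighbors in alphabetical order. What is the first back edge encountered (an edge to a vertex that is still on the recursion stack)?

DFS from F (visiting neighbors in alphabetical order); mark gray on enter, black on exit:
F gray
  B gray
    E gray
      C gray
        G gray
        G black
      C black
    E black
    H gray
      A gray
        A→E: E black — skip
        A→F: F is gray → back edge
First back edge: A → F.

A→F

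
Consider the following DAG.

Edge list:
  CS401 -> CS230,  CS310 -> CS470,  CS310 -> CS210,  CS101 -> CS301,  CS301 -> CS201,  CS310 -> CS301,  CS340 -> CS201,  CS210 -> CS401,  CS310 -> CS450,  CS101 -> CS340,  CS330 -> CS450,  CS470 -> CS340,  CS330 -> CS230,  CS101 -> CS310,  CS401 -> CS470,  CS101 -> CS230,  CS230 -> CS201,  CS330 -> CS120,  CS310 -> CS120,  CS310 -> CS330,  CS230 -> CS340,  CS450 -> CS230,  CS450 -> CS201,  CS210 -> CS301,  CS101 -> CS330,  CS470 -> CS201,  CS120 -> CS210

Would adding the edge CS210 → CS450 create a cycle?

Adding CS210→CS450 creates a cycle iff CS450 can already reach CS210.
Explore from CS450: no path reaches CS210. The graph stays acyclic.

No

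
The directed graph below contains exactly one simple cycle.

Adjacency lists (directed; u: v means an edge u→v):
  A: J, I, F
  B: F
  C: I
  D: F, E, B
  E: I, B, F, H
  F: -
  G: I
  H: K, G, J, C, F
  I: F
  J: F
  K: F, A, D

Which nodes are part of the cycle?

D, E, H, K

DFS with gray/black marking from H:
H gray
  K gray
    F gray
    F black
    A gray
      J gray
        J→F: F black — skip
      J black
      I gray
        I→F: F black — skip
      I black
      A→F: F black — skip
    A black
    D gray
      D→F: F black — skip
      E gray
        E→I: I black — skip
        B gray
          B→F: F black — skip
        B black
        E→F: F black — skip
        E→H: H is gray → back edge
Back edge closes the cycle H → K → D → E → H; its vertices are {D, E, H, K}.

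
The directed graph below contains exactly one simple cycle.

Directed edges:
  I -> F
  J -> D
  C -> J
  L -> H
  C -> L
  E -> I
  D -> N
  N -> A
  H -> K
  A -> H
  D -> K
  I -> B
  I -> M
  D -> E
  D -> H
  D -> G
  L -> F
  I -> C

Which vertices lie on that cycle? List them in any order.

C, D, E, I, J

DFS with gray/black marking from D:
D gray
  K gray
  K black
  E gray
    I gray
      B gray
      B black
      M gray
      M black
      F gray
      F black
      C gray
        L gray
          H gray
            H→K: K black — skip
          H black
          L→F: F black — skip
        L black
        J gray
          J→D: D is gray → back edge
Back edge closes the cycle D → E → I → C → J → D; its vertices are {C, D, E, I, J}.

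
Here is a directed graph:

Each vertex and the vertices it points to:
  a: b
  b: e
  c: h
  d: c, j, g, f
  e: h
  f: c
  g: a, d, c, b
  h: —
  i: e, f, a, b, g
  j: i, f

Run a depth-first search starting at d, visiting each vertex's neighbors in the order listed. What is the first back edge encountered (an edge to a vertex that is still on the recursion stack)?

DFS from d (visiting each vertex's neighbors in the order listed); mark gray on enter, black on exit:
d gray
  c gray
    h gray
    h black
  c black
  j gray
    i gray
      e gray
        e→h: h black — skip
      e black
      f gray
        f→c: c black — skip
      f black
      a gray
        b gray
          b→e: e black — skip
        b black
      a black
      i→b: b black — skip
      g gray
        g→a: a black — skip
        g→d: d is gray → back edge
First back edge: g → d.

g→d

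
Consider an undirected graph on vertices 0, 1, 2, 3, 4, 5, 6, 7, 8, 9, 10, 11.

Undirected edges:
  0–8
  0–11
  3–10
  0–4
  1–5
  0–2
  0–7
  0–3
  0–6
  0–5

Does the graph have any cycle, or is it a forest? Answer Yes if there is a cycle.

No

DFS, tracking each vertex's parent; an edge to a visited non-parent vertex closes a cycle.
Start from 3:
visit 3 (parent –)
  visit 10 (parent 3)
    10–3: parent, skip
  visit 0 (parent 3)
    visit 5 (parent 0)
      5–0: parent, skip
      visit 1 (parent 5)
        1–5: parent, skip
    visit 11 (parent 0)
      11–0: parent, skip
    visit 8 (parent 0)
      8–0: parent, skip
    visit 7 (parent 0)
      7–0: parent, skip
    visit 4 (parent 0)
      4–0: parent, skip
    0–3: parent, skip
    visit 6 (parent 0)
      6–0: parent, skip
    visit 2 (parent 0)
      2–0: parent, skip
visit 9 (parent –)
No non-parent visited neighbor found — the graph is a forest.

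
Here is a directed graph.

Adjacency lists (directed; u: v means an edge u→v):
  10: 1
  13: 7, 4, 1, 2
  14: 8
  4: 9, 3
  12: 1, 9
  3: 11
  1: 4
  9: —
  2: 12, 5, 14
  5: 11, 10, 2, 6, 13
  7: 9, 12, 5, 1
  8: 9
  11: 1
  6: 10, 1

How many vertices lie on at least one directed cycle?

A vertex is on a directed cycle iff it belongs to a strongly connected component of size ≥ 2 (or has a self-loop).
The vertices on cycles are {1, 2, 3, 4, 5, 7, 11, 13} — 8 in total.

8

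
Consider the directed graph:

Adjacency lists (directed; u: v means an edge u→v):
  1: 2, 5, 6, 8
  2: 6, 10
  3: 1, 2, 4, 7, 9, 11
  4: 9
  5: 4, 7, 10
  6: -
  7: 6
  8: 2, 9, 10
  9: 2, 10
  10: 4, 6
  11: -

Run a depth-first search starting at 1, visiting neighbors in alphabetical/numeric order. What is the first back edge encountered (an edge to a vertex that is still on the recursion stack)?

9→2

DFS from 1 (visiting neighbors in alphabetical/numeric order); mark gray on enter, black on exit:
1 gray
  2 gray
    6 gray
    6 black
    10 gray
      4 gray
        9 gray
          9→2: 2 is gray → back edge
First back edge: 9 → 2.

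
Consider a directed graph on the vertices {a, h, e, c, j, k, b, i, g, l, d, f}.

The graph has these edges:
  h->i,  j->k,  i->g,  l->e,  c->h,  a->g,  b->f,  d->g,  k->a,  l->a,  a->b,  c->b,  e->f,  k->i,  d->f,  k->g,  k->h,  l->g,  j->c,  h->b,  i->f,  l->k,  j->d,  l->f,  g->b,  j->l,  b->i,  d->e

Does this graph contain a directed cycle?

DFS with white/gray/black marking, starting from g:
g gray
  b gray
    i gray
      i→g: g is gray → back edge
Back edge found, so a cycle exists: g → b → i → g.

Yes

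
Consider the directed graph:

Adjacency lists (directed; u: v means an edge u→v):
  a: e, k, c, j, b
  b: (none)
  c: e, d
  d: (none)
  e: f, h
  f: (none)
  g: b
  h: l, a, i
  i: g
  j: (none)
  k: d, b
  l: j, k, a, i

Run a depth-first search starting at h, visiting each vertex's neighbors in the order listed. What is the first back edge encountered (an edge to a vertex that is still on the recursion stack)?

DFS from h (visiting each vertex's neighbors in the order listed); mark gray on enter, black on exit:
h gray
  l gray
    j gray
    j black
    k gray
      d gray
      d black
      b gray
      b black
    k black
    a gray
      e gray
        f gray
        f black
        e→h: h is gray → back edge
First back edge: e → h.

e->h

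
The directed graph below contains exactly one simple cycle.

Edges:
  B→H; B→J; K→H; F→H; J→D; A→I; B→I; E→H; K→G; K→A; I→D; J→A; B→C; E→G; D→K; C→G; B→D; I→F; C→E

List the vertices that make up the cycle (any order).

A, D, I, K

DFS with gray/black marking from I:
I gray
  F gray
    H gray
    H black
  F black
  D gray
    K gray
      K→H: H black — skip
      A gray
        A→I: I is gray → back edge
Back edge closes the cycle I → D → K → A → I; its vertices are {A, D, I, K}.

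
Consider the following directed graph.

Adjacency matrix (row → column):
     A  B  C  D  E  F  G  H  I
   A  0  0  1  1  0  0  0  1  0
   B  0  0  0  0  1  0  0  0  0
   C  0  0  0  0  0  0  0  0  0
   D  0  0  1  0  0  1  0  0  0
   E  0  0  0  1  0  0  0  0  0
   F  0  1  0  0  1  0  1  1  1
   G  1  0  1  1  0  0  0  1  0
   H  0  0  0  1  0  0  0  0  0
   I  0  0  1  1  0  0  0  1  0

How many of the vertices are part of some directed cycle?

8

A vertex is on a directed cycle iff it belongs to a strongly connected component of size ≥ 2 (or has a self-loop).
The vertices on cycles are {A, B, D, E, F, G, H, I} — 8 in total.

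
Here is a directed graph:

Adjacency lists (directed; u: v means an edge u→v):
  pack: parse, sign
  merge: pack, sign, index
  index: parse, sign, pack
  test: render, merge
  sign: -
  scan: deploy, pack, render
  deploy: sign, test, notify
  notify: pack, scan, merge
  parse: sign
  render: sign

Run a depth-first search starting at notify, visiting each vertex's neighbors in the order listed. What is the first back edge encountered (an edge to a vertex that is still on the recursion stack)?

deploy→notify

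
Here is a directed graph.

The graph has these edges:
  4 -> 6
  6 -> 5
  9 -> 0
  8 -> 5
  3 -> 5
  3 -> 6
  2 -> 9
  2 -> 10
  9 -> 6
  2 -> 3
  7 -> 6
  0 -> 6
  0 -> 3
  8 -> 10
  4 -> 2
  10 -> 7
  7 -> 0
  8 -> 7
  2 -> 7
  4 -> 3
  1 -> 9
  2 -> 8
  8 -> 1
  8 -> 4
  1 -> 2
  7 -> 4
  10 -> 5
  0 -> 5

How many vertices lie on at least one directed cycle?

6

A vertex is on a directed cycle iff it belongs to a strongly connected component of size ≥ 2 (or has a self-loop).
The vertices on cycles are {1, 2, 4, 7, 8, 10} — 6 in total.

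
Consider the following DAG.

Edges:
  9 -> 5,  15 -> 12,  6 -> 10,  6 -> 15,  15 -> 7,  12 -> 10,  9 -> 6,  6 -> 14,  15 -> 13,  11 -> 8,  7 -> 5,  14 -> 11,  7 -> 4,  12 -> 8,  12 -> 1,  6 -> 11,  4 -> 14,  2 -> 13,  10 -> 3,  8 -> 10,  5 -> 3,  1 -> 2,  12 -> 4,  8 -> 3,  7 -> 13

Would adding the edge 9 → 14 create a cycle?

No

Adding 9→14 creates a cycle iff 14 can already reach 9.
Explore from 14: no path reaches 9. The graph stays acyclic.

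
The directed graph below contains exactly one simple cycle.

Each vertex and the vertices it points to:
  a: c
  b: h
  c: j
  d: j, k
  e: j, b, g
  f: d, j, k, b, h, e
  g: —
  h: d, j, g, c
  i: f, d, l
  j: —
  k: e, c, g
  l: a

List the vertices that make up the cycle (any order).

b, d, e, h, k

DFS with gray/black marking from k:
k gray
  e gray
    j gray
    j black
    b gray
      h gray
        d gray
          d→j: j black — skip
          d→k: k is gray → back edge
Back edge closes the cycle k → e → b → h → d → k; its vertices are {b, d, e, h, k}.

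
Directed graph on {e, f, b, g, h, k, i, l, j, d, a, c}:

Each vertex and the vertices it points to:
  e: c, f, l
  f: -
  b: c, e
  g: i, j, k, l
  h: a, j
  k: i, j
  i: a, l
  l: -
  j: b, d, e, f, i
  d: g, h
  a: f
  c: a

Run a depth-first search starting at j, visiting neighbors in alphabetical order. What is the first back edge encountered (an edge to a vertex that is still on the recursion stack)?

g->j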